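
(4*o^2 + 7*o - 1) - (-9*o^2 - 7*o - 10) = 13*o^2 + 14*o + 9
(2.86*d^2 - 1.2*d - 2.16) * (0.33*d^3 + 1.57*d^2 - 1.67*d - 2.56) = 0.9438*d^5 + 4.0942*d^4 - 7.373*d^3 - 8.7088*d^2 + 6.6792*d + 5.5296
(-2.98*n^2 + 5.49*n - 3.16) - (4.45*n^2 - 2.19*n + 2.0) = -7.43*n^2 + 7.68*n - 5.16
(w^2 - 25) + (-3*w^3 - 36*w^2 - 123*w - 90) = -3*w^3 - 35*w^2 - 123*w - 115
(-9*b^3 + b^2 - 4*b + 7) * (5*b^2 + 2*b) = -45*b^5 - 13*b^4 - 18*b^3 + 27*b^2 + 14*b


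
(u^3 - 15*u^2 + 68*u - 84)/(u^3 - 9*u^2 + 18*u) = (u^2 - 9*u + 14)/(u*(u - 3))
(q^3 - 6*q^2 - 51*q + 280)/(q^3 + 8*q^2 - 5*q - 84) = (q^2 - 13*q + 40)/(q^2 + q - 12)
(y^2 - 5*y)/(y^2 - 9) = y*(y - 5)/(y^2 - 9)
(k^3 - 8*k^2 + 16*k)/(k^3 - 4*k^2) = (k - 4)/k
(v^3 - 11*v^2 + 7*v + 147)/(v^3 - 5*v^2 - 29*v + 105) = (v^2 - 4*v - 21)/(v^2 + 2*v - 15)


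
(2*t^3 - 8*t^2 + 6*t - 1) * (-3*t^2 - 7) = -6*t^5 + 24*t^4 - 32*t^3 + 59*t^2 - 42*t + 7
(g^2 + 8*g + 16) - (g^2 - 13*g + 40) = 21*g - 24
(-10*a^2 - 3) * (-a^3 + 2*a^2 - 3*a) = 10*a^5 - 20*a^4 + 33*a^3 - 6*a^2 + 9*a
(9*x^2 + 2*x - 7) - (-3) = 9*x^2 + 2*x - 4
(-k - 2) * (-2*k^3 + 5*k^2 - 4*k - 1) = 2*k^4 - k^3 - 6*k^2 + 9*k + 2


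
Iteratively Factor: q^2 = (q)*(q)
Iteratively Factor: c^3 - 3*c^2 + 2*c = (c - 2)*(c^2 - c) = (c - 2)*(c - 1)*(c)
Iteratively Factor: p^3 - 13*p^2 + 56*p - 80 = (p - 4)*(p^2 - 9*p + 20) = (p - 5)*(p - 4)*(p - 4)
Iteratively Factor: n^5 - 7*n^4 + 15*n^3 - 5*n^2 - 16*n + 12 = (n - 1)*(n^4 - 6*n^3 + 9*n^2 + 4*n - 12) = (n - 2)*(n - 1)*(n^3 - 4*n^2 + n + 6) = (n - 2)*(n - 1)*(n + 1)*(n^2 - 5*n + 6) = (n - 3)*(n - 2)*(n - 1)*(n + 1)*(n - 2)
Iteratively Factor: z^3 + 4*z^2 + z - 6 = (z + 2)*(z^2 + 2*z - 3) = (z + 2)*(z + 3)*(z - 1)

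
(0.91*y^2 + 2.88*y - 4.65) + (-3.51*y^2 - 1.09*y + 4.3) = -2.6*y^2 + 1.79*y - 0.350000000000001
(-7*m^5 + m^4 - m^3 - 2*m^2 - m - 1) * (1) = -7*m^5 + m^4 - m^3 - 2*m^2 - m - 1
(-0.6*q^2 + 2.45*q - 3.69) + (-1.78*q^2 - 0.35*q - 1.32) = -2.38*q^2 + 2.1*q - 5.01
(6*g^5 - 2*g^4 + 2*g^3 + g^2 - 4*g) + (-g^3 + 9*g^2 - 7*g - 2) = 6*g^5 - 2*g^4 + g^3 + 10*g^2 - 11*g - 2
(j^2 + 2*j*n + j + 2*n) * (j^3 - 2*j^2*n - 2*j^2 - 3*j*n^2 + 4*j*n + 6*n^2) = j^5 - j^4 - 7*j^3*n^2 - 2*j^3 - 6*j^2*n^3 + 7*j^2*n^2 + 6*j*n^3 + 14*j*n^2 + 12*n^3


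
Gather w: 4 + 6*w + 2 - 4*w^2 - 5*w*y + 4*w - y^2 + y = -4*w^2 + w*(10 - 5*y) - y^2 + y + 6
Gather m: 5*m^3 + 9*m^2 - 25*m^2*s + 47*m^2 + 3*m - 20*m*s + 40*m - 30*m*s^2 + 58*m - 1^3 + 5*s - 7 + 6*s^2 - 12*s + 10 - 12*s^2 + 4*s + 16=5*m^3 + m^2*(56 - 25*s) + m*(-30*s^2 - 20*s + 101) - 6*s^2 - 3*s + 18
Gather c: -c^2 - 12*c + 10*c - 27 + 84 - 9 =-c^2 - 2*c + 48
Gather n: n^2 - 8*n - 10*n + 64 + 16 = n^2 - 18*n + 80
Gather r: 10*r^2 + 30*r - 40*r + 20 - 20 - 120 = 10*r^2 - 10*r - 120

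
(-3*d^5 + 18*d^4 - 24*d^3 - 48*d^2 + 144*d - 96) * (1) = -3*d^5 + 18*d^4 - 24*d^3 - 48*d^2 + 144*d - 96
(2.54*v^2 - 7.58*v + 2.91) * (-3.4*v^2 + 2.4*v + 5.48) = -8.636*v^4 + 31.868*v^3 - 14.1668*v^2 - 34.5544*v + 15.9468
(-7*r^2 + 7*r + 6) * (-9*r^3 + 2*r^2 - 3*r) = 63*r^5 - 77*r^4 - 19*r^3 - 9*r^2 - 18*r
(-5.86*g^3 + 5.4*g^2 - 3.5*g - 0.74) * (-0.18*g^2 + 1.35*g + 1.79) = 1.0548*g^5 - 8.883*g^4 - 2.5694*g^3 + 5.0742*g^2 - 7.264*g - 1.3246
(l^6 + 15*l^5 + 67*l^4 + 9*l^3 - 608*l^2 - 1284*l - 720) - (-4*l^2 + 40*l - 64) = l^6 + 15*l^5 + 67*l^4 + 9*l^3 - 604*l^2 - 1324*l - 656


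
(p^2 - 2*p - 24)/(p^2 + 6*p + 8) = (p - 6)/(p + 2)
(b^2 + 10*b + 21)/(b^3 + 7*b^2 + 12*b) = (b + 7)/(b*(b + 4))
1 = 1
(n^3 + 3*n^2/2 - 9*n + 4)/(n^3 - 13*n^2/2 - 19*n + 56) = (2*n^2 + 7*n - 4)/(2*n^2 - 9*n - 56)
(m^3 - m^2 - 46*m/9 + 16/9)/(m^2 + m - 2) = (m^2 - 3*m + 8/9)/(m - 1)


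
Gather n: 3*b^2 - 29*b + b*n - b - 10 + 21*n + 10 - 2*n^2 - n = 3*b^2 - 30*b - 2*n^2 + n*(b + 20)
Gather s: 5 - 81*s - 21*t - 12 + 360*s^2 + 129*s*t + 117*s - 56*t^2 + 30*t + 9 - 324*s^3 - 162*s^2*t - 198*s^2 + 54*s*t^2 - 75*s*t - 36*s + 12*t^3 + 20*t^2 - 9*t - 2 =-324*s^3 + s^2*(162 - 162*t) + s*(54*t^2 + 54*t) + 12*t^3 - 36*t^2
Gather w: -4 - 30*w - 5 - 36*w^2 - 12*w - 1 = -36*w^2 - 42*w - 10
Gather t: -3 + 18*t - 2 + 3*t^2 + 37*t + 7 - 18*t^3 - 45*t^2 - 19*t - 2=-18*t^3 - 42*t^2 + 36*t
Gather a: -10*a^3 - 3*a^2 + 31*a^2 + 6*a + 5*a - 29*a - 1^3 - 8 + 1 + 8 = -10*a^3 + 28*a^2 - 18*a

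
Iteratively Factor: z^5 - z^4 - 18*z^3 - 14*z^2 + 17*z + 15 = (z - 5)*(z^4 + 4*z^3 + 2*z^2 - 4*z - 3) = (z - 5)*(z - 1)*(z^3 + 5*z^2 + 7*z + 3) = (z - 5)*(z - 1)*(z + 1)*(z^2 + 4*z + 3) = (z - 5)*(z - 1)*(z + 1)^2*(z + 3)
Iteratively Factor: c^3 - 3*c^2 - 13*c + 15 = (c - 5)*(c^2 + 2*c - 3) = (c - 5)*(c - 1)*(c + 3)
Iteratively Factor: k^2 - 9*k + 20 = (k - 5)*(k - 4)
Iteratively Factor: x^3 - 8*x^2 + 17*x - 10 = (x - 1)*(x^2 - 7*x + 10) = (x - 5)*(x - 1)*(x - 2)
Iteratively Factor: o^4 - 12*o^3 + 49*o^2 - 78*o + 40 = (o - 1)*(o^3 - 11*o^2 + 38*o - 40) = (o - 5)*(o - 1)*(o^2 - 6*o + 8) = (o - 5)*(o - 2)*(o - 1)*(o - 4)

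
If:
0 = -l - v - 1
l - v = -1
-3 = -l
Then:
No Solution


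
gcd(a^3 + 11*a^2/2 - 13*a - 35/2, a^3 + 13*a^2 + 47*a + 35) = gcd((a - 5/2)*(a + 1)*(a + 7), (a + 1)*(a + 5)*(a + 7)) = a^2 + 8*a + 7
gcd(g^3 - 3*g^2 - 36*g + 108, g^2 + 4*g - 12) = g + 6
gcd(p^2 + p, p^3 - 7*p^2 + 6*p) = p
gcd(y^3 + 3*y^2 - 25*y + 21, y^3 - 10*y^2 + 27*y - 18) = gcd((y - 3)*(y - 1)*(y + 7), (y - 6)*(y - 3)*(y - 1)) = y^2 - 4*y + 3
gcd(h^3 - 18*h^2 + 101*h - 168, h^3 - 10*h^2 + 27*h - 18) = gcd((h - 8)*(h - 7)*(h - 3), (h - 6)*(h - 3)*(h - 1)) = h - 3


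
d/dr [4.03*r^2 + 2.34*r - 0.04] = 8.06*r + 2.34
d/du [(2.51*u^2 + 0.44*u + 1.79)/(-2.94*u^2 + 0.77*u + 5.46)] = (3.2263*u^2 + 37.9344*u + 1.0241)/(8.6436*u^4 - 4.5276*u^3 - 31.5119*u^2 + 8.4084*u + 29.8116)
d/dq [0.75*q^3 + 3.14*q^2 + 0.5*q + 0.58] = 2.25*q^2 + 6.28*q + 0.5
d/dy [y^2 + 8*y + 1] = 2*y + 8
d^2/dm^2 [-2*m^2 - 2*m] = -4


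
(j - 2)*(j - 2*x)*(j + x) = j^3 - j^2*x - 2*j^2 - 2*j*x^2 + 2*j*x + 4*x^2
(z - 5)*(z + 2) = z^2 - 3*z - 10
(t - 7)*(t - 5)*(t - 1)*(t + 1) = t^4 - 12*t^3 + 34*t^2 + 12*t - 35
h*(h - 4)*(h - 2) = h^3 - 6*h^2 + 8*h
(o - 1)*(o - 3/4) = o^2 - 7*o/4 + 3/4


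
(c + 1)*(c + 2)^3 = c^4 + 7*c^3 + 18*c^2 + 20*c + 8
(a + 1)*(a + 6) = a^2 + 7*a + 6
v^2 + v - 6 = (v - 2)*(v + 3)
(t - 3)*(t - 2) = t^2 - 5*t + 6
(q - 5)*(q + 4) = q^2 - q - 20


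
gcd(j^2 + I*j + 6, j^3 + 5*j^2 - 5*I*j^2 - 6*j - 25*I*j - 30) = j - 2*I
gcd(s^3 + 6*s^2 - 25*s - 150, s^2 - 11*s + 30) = s - 5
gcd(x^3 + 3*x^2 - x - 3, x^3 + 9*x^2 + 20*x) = 1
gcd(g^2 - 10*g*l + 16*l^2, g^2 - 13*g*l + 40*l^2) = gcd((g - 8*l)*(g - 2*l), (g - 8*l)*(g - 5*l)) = g - 8*l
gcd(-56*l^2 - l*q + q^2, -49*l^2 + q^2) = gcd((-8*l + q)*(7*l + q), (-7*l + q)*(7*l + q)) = 7*l + q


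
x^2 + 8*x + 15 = (x + 3)*(x + 5)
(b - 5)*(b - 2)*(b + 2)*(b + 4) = b^4 - b^3 - 24*b^2 + 4*b + 80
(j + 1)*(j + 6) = j^2 + 7*j + 6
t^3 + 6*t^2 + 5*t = t*(t + 1)*(t + 5)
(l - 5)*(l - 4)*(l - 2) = l^3 - 11*l^2 + 38*l - 40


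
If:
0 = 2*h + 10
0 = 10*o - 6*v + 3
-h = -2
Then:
No Solution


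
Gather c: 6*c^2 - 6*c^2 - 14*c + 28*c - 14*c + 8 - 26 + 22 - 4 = 0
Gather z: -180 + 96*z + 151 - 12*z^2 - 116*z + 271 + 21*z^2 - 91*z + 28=9*z^2 - 111*z + 270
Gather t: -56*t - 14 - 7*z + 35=-56*t - 7*z + 21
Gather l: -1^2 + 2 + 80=81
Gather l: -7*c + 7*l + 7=-7*c + 7*l + 7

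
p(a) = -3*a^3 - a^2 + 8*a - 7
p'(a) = -9*a^2 - 2*a + 8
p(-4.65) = 235.81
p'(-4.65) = -177.30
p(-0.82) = -12.58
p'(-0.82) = 3.59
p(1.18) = -3.88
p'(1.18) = -6.89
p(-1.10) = -13.02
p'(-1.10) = -0.69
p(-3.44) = 75.77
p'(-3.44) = -91.62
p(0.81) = -2.77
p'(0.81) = 0.48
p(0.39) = -4.21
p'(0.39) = 5.85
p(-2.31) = 6.16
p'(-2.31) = -35.40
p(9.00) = -2203.00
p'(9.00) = -739.00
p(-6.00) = 557.00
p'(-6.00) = -304.00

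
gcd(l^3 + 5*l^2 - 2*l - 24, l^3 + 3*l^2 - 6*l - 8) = l^2 + 2*l - 8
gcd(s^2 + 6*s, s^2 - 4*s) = s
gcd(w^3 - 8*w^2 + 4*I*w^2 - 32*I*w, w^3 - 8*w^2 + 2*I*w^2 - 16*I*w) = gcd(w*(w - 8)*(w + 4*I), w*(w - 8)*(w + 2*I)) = w^2 - 8*w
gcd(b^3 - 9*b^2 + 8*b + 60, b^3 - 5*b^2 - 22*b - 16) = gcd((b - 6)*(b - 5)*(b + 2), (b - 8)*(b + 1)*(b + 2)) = b + 2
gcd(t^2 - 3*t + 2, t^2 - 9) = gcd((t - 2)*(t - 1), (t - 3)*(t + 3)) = 1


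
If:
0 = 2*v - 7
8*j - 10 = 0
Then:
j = 5/4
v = 7/2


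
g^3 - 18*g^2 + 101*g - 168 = (g - 8)*(g - 7)*(g - 3)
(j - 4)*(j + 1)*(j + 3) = j^3 - 13*j - 12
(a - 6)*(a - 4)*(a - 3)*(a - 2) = a^4 - 15*a^3 + 80*a^2 - 180*a + 144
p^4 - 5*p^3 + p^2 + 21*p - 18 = (p - 3)^2*(p - 1)*(p + 2)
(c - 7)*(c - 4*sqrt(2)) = c^2 - 7*c - 4*sqrt(2)*c + 28*sqrt(2)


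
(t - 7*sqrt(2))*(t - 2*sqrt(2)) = t^2 - 9*sqrt(2)*t + 28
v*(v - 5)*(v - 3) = v^3 - 8*v^2 + 15*v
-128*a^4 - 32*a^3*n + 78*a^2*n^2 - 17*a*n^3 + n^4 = (-8*a + n)^2*(-2*a + n)*(a + n)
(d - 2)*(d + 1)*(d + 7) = d^3 + 6*d^2 - 9*d - 14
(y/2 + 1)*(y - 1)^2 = y^3/2 - 3*y/2 + 1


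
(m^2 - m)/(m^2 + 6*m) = (m - 1)/(m + 6)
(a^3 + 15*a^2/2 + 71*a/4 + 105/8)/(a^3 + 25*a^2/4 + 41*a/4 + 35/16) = 2*(2*a + 3)/(4*a + 1)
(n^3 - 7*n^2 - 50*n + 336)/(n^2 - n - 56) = n - 6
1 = 1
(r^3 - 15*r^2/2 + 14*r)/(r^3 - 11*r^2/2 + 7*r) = (r - 4)/(r - 2)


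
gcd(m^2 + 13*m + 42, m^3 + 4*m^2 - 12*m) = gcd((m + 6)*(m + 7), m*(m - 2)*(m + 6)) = m + 6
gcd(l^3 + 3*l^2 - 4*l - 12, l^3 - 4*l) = l^2 - 4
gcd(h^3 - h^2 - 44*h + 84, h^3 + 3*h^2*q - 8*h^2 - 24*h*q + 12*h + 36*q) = h^2 - 8*h + 12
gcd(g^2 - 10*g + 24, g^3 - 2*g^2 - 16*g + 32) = g - 4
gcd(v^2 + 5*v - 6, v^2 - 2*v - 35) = 1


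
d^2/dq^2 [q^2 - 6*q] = 2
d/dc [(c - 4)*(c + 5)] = 2*c + 1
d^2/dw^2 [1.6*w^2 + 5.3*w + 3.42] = 3.20000000000000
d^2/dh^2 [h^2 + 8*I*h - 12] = 2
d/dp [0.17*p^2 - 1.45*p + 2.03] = 0.34*p - 1.45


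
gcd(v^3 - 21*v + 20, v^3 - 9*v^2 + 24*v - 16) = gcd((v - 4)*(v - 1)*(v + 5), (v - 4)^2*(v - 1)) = v^2 - 5*v + 4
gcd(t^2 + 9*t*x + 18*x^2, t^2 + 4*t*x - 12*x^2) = t + 6*x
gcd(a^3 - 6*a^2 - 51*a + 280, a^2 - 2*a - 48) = a - 8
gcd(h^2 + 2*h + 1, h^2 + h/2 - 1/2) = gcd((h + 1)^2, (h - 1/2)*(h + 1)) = h + 1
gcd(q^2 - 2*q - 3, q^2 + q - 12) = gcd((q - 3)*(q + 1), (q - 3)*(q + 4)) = q - 3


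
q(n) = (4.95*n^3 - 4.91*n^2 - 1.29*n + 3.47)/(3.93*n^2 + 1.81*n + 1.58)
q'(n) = (-7.86*n - 1.81)*(4.95*n^3 - 4.91*n^2 - 1.29*n + 3.47)/(3.93*n^2 + 1.81*n + 1.58)^2 + (14.85*n^2 - 9.82*n - 1.29)/(3.93*n^2 + 1.81*n + 1.58)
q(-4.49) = -7.40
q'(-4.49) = 1.30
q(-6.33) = -9.76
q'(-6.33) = 1.27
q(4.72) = 4.18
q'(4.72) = 1.23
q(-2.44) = -4.60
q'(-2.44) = 1.52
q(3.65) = 2.87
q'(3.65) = 1.21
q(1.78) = 0.78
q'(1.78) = 0.92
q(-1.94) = -3.78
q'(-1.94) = 1.77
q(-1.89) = -3.69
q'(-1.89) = 1.81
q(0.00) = 2.20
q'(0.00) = -3.33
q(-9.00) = -13.15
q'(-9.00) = 1.26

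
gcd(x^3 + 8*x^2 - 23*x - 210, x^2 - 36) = x + 6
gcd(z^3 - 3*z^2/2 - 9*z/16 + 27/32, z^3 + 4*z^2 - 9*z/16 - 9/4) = z^2 - 9/16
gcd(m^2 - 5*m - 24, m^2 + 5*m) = 1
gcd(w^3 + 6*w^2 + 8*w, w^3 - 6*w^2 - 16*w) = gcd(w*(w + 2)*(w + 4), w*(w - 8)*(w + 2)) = w^2 + 2*w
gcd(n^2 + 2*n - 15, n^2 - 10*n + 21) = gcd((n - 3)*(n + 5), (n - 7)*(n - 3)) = n - 3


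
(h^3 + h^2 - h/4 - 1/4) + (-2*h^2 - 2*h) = h^3 - h^2 - 9*h/4 - 1/4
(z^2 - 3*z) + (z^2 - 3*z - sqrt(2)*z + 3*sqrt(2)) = 2*z^2 - 6*z - sqrt(2)*z + 3*sqrt(2)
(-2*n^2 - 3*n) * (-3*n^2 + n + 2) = 6*n^4 + 7*n^3 - 7*n^2 - 6*n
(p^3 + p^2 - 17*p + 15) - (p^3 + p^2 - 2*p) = 15 - 15*p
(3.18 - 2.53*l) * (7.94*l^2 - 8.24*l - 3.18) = -20.0882*l^3 + 46.0964*l^2 - 18.1578*l - 10.1124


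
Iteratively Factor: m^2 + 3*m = (m + 3)*(m)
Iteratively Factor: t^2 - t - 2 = (t + 1)*(t - 2)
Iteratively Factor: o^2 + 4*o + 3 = (o + 3)*(o + 1)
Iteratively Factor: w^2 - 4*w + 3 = (w - 1)*(w - 3)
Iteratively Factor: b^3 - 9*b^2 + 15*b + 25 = (b - 5)*(b^2 - 4*b - 5) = (b - 5)^2*(b + 1)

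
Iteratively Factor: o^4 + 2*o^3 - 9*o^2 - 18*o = (o)*(o^3 + 2*o^2 - 9*o - 18) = o*(o + 3)*(o^2 - o - 6) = o*(o + 2)*(o + 3)*(o - 3)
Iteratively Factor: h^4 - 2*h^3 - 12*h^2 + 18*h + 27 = (h + 1)*(h^3 - 3*h^2 - 9*h + 27) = (h - 3)*(h + 1)*(h^2 - 9) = (h - 3)^2*(h + 1)*(h + 3)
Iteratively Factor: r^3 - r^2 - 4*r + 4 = (r - 1)*(r^2 - 4) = (r - 2)*(r - 1)*(r + 2)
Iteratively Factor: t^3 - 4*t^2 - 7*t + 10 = (t - 1)*(t^2 - 3*t - 10) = (t - 1)*(t + 2)*(t - 5)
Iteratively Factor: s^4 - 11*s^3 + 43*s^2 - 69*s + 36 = (s - 3)*(s^3 - 8*s^2 + 19*s - 12) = (s - 4)*(s - 3)*(s^2 - 4*s + 3) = (s - 4)*(s - 3)^2*(s - 1)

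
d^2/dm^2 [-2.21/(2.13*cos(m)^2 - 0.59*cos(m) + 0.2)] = (40.106196*(1 - cos(m)^2)^2 - 8.331921*cos(m)^3 + 17.056559*cos(m)^2 + 16.924622*cos(m) - 39.761878)/(2.13*cos(m)^2 - 0.59*cos(m) + 0.2)^3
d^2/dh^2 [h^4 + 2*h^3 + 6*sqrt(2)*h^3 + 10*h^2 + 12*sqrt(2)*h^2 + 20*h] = 12*h^2 + 12*h + 36*sqrt(2)*h + 20 + 24*sqrt(2)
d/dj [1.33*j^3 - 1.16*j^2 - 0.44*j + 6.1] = 3.99*j^2 - 2.32*j - 0.44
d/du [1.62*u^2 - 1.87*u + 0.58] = 3.24*u - 1.87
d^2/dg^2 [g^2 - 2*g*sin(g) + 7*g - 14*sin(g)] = 2*g*sin(g) + 14*sin(g) - 4*cos(g) + 2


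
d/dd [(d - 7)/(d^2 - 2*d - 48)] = (d^2 - 2*d - 2*(d - 7)*(d - 1) - 48)/(-d^2 + 2*d + 48)^2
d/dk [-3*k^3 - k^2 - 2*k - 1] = -9*k^2 - 2*k - 2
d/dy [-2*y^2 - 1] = -4*y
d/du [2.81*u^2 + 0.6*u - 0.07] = 5.62*u + 0.6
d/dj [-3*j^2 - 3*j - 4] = -6*j - 3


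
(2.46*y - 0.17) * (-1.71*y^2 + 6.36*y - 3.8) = -4.2066*y^3 + 15.9363*y^2 - 10.4292*y + 0.646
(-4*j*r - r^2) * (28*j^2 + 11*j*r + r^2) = -112*j^3*r - 72*j^2*r^2 - 15*j*r^3 - r^4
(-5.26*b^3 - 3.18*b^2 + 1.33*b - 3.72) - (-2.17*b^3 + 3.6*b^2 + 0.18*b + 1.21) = -3.09*b^3 - 6.78*b^2 + 1.15*b - 4.93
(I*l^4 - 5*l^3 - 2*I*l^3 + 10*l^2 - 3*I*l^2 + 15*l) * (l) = I*l^5 - 5*l^4 - 2*I*l^4 + 10*l^3 - 3*I*l^3 + 15*l^2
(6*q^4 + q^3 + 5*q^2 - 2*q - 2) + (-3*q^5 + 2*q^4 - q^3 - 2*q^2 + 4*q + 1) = -3*q^5 + 8*q^4 + 3*q^2 + 2*q - 1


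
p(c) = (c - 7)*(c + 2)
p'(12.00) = 19.00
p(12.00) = 70.00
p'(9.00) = 13.00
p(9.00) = 22.00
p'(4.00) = 3.00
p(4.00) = -18.00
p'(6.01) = 7.02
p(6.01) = -7.93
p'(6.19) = 7.38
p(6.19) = -6.63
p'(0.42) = -4.16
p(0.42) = -15.92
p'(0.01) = -4.98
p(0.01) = -14.05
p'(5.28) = 5.56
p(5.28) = -12.52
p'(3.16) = 1.32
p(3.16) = -19.81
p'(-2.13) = -9.26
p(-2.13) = 1.19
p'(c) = 2*c - 5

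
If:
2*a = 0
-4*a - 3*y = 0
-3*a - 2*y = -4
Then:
No Solution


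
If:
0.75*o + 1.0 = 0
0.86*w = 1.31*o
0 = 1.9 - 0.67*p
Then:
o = -1.33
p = 2.84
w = -2.03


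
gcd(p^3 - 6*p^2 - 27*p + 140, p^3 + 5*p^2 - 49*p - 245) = p^2 - 2*p - 35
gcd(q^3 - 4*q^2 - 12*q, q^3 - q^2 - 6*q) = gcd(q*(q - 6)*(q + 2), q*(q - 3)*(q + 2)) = q^2 + 2*q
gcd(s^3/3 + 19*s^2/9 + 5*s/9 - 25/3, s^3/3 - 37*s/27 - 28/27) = 1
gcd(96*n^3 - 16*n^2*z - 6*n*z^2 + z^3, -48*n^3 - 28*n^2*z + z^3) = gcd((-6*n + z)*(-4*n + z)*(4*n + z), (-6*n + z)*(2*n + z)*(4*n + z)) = -24*n^2 - 2*n*z + z^2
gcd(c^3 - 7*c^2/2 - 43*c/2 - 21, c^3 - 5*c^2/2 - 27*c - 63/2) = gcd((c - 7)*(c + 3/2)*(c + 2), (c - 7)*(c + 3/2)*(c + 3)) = c^2 - 11*c/2 - 21/2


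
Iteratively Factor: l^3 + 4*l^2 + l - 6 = (l + 3)*(l^2 + l - 2) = (l + 2)*(l + 3)*(l - 1)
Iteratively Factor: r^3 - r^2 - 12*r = (r - 4)*(r^2 + 3*r) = (r - 4)*(r + 3)*(r)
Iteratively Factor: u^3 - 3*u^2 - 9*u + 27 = (u - 3)*(u^2 - 9) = (u - 3)^2*(u + 3)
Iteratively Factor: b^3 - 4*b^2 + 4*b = (b)*(b^2 - 4*b + 4) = b*(b - 2)*(b - 2)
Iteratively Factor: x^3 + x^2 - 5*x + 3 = (x - 1)*(x^2 + 2*x - 3) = (x - 1)*(x + 3)*(x - 1)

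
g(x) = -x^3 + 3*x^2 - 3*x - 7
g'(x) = -3*x^2 + 6*x - 3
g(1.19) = -8.01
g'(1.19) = -0.11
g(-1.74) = 12.57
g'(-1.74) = -22.52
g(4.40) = -47.30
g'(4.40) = -34.68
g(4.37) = -46.27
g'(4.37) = -34.07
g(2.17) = -9.60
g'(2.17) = -4.11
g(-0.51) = -4.56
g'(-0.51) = -6.84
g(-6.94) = 492.57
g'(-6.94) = -189.13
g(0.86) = -8.00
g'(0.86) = -0.06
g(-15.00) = 4088.00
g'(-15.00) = -768.00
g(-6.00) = 335.00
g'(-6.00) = -147.00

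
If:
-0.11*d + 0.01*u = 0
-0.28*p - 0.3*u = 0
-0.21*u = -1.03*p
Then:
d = 0.00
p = 0.00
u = 0.00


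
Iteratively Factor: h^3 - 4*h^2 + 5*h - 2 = (h - 1)*(h^2 - 3*h + 2) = (h - 1)^2*(h - 2)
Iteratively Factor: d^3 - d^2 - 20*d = (d - 5)*(d^2 + 4*d) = (d - 5)*(d + 4)*(d)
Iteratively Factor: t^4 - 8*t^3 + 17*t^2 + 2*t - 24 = (t - 2)*(t^3 - 6*t^2 + 5*t + 12) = (t - 4)*(t - 2)*(t^2 - 2*t - 3) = (t - 4)*(t - 3)*(t - 2)*(t + 1)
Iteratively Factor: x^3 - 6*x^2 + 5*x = (x)*(x^2 - 6*x + 5) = x*(x - 5)*(x - 1)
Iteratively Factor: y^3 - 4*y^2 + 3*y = (y)*(y^2 - 4*y + 3) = y*(y - 1)*(y - 3)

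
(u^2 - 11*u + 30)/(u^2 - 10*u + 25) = (u - 6)/(u - 5)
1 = 1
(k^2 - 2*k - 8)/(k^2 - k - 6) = (k - 4)/(k - 3)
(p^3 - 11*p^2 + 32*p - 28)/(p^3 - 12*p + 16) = (p - 7)/(p + 4)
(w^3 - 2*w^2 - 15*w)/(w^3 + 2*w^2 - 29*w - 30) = w*(w + 3)/(w^2 + 7*w + 6)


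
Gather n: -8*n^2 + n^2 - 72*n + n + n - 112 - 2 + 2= -7*n^2 - 70*n - 112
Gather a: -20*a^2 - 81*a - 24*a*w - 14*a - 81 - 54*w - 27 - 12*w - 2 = -20*a^2 + a*(-24*w - 95) - 66*w - 110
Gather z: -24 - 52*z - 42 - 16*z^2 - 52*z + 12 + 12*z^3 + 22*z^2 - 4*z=12*z^3 + 6*z^2 - 108*z - 54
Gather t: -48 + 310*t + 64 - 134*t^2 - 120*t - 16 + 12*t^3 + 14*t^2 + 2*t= 12*t^3 - 120*t^2 + 192*t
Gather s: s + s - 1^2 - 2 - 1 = 2*s - 4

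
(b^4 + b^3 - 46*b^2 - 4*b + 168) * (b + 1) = b^5 + 2*b^4 - 45*b^3 - 50*b^2 + 164*b + 168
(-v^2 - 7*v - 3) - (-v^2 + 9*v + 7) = -16*v - 10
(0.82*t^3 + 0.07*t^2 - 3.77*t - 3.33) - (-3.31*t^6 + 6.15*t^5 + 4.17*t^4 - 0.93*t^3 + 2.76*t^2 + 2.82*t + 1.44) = 3.31*t^6 - 6.15*t^5 - 4.17*t^4 + 1.75*t^3 - 2.69*t^2 - 6.59*t - 4.77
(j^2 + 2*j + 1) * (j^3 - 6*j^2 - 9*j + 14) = j^5 - 4*j^4 - 20*j^3 - 10*j^2 + 19*j + 14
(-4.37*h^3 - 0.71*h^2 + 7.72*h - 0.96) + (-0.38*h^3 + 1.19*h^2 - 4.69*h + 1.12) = -4.75*h^3 + 0.48*h^2 + 3.03*h + 0.16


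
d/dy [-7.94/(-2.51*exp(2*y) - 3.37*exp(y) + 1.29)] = (-39.8588*exp(y) - 26.7578)*exp(y)/(2.51*exp(2*y) + 3.37*exp(y) - 1.29)^2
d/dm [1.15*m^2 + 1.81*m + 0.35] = 2.3*m + 1.81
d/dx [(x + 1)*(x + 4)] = 2*x + 5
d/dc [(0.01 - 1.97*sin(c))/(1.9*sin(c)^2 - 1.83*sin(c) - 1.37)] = (3.743*sin(c)^2 - 0.0379999999999998*sin(c) + 2.7172)*cos(c)/(3.61*sin(c)^4 - 6.954*sin(c)^3 - 1.8571*sin(c)^2 + 5.0142*sin(c) + 1.8769)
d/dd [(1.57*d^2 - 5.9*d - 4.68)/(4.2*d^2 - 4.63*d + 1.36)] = (17.5109*d^2 + 43.5824*d - 29.6924)/(17.64*d^4 - 38.892*d^3 + 32.8609*d^2 - 12.5936*d + 1.8496)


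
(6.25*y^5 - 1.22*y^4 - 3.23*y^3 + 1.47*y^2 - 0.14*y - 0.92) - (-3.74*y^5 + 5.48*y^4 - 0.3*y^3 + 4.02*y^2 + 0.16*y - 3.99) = 9.99*y^5 - 6.7*y^4 - 2.93*y^3 - 2.55*y^2 - 0.3*y + 3.07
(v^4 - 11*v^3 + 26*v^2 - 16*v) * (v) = v^5 - 11*v^4 + 26*v^3 - 16*v^2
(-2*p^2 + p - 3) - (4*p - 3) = -2*p^2 - 3*p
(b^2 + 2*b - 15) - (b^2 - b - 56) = 3*b + 41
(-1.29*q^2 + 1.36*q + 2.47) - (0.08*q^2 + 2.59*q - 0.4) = -1.37*q^2 - 1.23*q + 2.87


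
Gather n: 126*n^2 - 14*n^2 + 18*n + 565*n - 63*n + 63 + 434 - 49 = 112*n^2 + 520*n + 448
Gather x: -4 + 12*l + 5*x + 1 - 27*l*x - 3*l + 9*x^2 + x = 9*l + 9*x^2 + x*(6 - 27*l) - 3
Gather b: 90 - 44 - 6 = 40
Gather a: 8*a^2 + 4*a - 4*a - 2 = 8*a^2 - 2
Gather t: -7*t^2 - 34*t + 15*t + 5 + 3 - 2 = -7*t^2 - 19*t + 6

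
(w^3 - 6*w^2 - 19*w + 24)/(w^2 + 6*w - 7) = (w^2 - 5*w - 24)/(w + 7)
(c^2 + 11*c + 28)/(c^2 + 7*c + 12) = (c + 7)/(c + 3)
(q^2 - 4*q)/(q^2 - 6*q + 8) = q/(q - 2)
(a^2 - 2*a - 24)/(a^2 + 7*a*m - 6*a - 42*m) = (a + 4)/(a + 7*m)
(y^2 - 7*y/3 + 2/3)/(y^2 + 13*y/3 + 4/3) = (3*y^2 - 7*y + 2)/(3*y^2 + 13*y + 4)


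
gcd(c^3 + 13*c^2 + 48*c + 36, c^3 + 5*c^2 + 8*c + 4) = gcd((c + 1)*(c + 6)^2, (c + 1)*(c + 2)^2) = c + 1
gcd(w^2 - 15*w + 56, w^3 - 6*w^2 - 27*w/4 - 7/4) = w - 7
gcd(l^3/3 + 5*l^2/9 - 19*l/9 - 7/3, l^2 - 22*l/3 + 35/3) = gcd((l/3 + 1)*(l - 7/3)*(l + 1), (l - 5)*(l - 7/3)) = l - 7/3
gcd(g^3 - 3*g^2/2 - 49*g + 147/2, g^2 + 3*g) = 1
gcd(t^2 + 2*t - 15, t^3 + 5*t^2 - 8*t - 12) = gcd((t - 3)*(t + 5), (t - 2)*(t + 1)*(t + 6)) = 1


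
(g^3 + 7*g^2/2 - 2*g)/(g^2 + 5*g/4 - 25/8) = 4*g*(2*g^2 + 7*g - 4)/(8*g^2 + 10*g - 25)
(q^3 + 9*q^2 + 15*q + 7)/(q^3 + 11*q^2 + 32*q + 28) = (q^2 + 2*q + 1)/(q^2 + 4*q + 4)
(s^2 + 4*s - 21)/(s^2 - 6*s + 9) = (s + 7)/(s - 3)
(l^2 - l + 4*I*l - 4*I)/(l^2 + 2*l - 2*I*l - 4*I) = (l^2 + l*(-1 + 4*I) - 4*I)/(l^2 + 2*l*(1 - I) - 4*I)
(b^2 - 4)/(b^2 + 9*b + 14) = (b - 2)/(b + 7)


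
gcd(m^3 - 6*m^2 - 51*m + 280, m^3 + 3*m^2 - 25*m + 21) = m + 7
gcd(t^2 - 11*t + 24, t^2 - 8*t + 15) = t - 3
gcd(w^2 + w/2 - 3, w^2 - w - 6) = w + 2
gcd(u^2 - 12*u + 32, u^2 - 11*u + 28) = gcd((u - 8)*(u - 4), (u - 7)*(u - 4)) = u - 4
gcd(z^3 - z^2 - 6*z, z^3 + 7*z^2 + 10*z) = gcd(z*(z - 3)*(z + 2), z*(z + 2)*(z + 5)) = z^2 + 2*z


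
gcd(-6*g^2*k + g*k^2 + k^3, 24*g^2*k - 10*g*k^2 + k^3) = k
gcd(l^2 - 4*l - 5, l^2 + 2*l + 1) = l + 1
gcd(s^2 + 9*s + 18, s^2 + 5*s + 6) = s + 3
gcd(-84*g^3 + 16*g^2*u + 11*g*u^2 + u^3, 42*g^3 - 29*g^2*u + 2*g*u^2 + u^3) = -14*g^2 + 5*g*u + u^2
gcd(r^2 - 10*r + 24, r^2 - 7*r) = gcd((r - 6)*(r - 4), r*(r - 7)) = 1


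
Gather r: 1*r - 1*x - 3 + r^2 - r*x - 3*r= r^2 + r*(-x - 2) - x - 3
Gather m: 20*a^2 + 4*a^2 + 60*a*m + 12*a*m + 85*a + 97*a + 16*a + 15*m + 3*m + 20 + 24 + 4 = 24*a^2 + 198*a + m*(72*a + 18) + 48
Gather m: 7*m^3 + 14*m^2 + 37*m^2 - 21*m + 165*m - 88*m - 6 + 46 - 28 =7*m^3 + 51*m^2 + 56*m + 12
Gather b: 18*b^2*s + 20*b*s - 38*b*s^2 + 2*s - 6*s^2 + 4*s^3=18*b^2*s + b*(-38*s^2 + 20*s) + 4*s^3 - 6*s^2 + 2*s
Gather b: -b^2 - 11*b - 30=-b^2 - 11*b - 30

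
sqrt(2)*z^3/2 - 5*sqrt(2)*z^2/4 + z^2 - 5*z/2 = z*(z - 5/2)*(sqrt(2)*z/2 + 1)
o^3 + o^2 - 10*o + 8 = (o - 2)*(o - 1)*(o + 4)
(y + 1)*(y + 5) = y^2 + 6*y + 5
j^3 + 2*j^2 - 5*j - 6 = (j - 2)*(j + 1)*(j + 3)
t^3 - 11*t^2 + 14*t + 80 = (t - 8)*(t - 5)*(t + 2)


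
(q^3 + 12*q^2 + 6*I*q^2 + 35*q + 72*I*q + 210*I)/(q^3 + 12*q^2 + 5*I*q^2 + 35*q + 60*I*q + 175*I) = (q + 6*I)/(q + 5*I)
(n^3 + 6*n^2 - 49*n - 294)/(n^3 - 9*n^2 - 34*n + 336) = (n + 7)/(n - 8)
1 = 1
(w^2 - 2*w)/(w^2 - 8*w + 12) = w/(w - 6)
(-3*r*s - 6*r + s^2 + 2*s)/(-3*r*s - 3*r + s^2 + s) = (s + 2)/(s + 1)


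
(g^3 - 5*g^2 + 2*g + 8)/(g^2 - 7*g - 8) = (g^2 - 6*g + 8)/(g - 8)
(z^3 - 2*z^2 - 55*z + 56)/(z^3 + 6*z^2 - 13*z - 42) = (z^2 - 9*z + 8)/(z^2 - z - 6)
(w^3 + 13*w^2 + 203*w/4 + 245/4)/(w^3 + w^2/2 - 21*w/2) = (2*w^2 + 19*w + 35)/(2*w*(w - 3))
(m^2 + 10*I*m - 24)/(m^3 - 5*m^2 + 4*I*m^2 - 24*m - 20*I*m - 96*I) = (m + 6*I)/(m^2 - 5*m - 24)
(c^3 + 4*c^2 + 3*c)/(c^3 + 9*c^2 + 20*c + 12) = c*(c + 3)/(c^2 + 8*c + 12)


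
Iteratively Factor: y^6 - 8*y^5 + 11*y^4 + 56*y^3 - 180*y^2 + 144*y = (y - 2)*(y^5 - 6*y^4 - y^3 + 54*y^2 - 72*y) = (y - 2)*(y + 3)*(y^4 - 9*y^3 + 26*y^2 - 24*y) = (y - 2)^2*(y + 3)*(y^3 - 7*y^2 + 12*y) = y*(y - 2)^2*(y + 3)*(y^2 - 7*y + 12) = y*(y - 3)*(y - 2)^2*(y + 3)*(y - 4)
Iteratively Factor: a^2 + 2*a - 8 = (a - 2)*(a + 4)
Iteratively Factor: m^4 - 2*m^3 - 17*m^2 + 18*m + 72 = (m + 2)*(m^3 - 4*m^2 - 9*m + 36) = (m - 4)*(m + 2)*(m^2 - 9) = (m - 4)*(m - 3)*(m + 2)*(m + 3)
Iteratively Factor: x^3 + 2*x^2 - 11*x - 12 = (x - 3)*(x^2 + 5*x + 4) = (x - 3)*(x + 4)*(x + 1)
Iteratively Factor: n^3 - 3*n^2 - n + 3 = (n + 1)*(n^2 - 4*n + 3) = (n - 1)*(n + 1)*(n - 3)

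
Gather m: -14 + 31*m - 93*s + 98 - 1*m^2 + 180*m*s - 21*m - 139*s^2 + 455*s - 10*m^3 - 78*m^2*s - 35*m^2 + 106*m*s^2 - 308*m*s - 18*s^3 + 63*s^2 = -10*m^3 + m^2*(-78*s - 36) + m*(106*s^2 - 128*s + 10) - 18*s^3 - 76*s^2 + 362*s + 84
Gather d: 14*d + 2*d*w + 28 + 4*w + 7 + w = d*(2*w + 14) + 5*w + 35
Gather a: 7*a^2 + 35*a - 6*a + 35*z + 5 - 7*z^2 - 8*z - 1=7*a^2 + 29*a - 7*z^2 + 27*z + 4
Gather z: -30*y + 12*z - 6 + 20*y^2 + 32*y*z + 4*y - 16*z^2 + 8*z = 20*y^2 - 26*y - 16*z^2 + z*(32*y + 20) - 6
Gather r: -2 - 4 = -6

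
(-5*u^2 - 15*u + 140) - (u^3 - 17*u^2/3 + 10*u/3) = -u^3 + 2*u^2/3 - 55*u/3 + 140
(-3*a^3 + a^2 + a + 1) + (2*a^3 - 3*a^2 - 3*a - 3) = -a^3 - 2*a^2 - 2*a - 2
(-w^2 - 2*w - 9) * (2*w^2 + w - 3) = -2*w^4 - 5*w^3 - 17*w^2 - 3*w + 27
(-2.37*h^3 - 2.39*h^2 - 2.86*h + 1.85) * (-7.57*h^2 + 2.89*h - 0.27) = 17.9409*h^5 + 11.243*h^4 + 15.383*h^3 - 21.6246*h^2 + 6.1187*h - 0.4995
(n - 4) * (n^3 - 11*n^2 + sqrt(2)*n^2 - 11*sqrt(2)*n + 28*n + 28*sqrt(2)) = n^4 - 15*n^3 + sqrt(2)*n^3 - 15*sqrt(2)*n^2 + 72*n^2 - 112*n + 72*sqrt(2)*n - 112*sqrt(2)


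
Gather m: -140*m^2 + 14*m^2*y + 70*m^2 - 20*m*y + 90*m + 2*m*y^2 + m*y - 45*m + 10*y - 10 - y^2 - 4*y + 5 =m^2*(14*y - 70) + m*(2*y^2 - 19*y + 45) - y^2 + 6*y - 5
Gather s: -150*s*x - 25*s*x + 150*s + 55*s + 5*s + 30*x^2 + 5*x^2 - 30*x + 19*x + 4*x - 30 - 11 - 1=s*(210 - 175*x) + 35*x^2 - 7*x - 42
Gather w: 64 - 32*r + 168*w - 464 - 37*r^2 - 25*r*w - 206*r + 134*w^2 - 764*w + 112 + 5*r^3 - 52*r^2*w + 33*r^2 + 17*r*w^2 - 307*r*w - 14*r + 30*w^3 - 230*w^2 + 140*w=5*r^3 - 4*r^2 - 252*r + 30*w^3 + w^2*(17*r - 96) + w*(-52*r^2 - 332*r - 456) - 288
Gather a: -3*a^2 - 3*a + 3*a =-3*a^2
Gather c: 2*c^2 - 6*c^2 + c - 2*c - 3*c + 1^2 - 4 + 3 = -4*c^2 - 4*c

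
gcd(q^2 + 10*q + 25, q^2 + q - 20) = q + 5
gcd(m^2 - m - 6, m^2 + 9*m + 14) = m + 2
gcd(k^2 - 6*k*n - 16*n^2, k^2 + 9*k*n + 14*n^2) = k + 2*n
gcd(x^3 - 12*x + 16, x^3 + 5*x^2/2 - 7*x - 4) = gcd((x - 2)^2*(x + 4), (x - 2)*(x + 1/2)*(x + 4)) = x^2 + 2*x - 8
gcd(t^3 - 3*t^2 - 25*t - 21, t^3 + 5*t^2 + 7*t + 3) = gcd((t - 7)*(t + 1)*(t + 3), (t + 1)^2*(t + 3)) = t^2 + 4*t + 3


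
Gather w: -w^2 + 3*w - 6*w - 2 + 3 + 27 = -w^2 - 3*w + 28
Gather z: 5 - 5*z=5 - 5*z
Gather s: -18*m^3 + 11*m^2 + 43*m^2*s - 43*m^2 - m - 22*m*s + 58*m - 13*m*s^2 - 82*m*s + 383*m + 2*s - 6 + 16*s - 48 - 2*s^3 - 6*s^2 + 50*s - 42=-18*m^3 - 32*m^2 + 440*m - 2*s^3 + s^2*(-13*m - 6) + s*(43*m^2 - 104*m + 68) - 96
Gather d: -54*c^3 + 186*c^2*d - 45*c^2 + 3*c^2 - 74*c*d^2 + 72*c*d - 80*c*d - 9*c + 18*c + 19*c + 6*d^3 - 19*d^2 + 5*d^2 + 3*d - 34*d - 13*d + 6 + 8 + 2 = -54*c^3 - 42*c^2 + 28*c + 6*d^3 + d^2*(-74*c - 14) + d*(186*c^2 - 8*c - 44) + 16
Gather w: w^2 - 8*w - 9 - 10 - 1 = w^2 - 8*w - 20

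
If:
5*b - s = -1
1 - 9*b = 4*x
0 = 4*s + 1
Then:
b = -1/4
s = -1/4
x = 13/16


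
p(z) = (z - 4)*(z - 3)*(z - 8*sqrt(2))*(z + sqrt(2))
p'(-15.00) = -26872.85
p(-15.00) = 122262.41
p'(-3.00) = -962.86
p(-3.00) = 953.34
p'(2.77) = 50.96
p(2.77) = -10.11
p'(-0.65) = -114.20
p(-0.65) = -155.18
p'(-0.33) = -55.55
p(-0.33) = -182.03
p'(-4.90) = -2334.57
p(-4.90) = 3973.75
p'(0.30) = 27.93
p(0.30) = -188.61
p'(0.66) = 58.46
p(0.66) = -172.71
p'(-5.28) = -2698.51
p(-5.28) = 4929.01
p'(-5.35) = -2769.10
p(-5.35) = 5120.37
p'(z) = (z - 4)*(z - 3)*(z - 8*sqrt(2)) + (z - 4)*(z - 3)*(z + sqrt(2)) + (z - 4)*(z - 8*sqrt(2))*(z + sqrt(2)) + (z - 3)*(z - 8*sqrt(2))*(z + sqrt(2)) = 4*z^3 - 21*sqrt(2)*z^2 - 21*z^2 - 8*z + 98*sqrt(2)*z - 84*sqrt(2) + 112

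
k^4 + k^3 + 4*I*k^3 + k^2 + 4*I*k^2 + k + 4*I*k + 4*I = (k + 1)*(k - I)*(k + I)*(k + 4*I)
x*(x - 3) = x^2 - 3*x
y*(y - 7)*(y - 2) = y^3 - 9*y^2 + 14*y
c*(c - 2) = c^2 - 2*c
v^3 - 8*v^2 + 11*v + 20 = (v - 5)*(v - 4)*(v + 1)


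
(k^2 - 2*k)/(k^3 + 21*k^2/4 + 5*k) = 4*(k - 2)/(4*k^2 + 21*k + 20)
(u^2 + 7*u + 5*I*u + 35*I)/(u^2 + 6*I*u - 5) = (u + 7)/(u + I)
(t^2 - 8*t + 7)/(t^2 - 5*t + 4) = (t - 7)/(t - 4)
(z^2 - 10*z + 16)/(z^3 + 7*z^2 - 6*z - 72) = (z^2 - 10*z + 16)/(z^3 + 7*z^2 - 6*z - 72)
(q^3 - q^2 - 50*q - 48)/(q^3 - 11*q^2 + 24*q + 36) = (q^2 - 2*q - 48)/(q^2 - 12*q + 36)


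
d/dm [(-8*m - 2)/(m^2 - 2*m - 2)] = 4*(2*m^2 + m + 3)/(m^4 - 4*m^3 + 8*m + 4)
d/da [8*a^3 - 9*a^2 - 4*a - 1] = 24*a^2 - 18*a - 4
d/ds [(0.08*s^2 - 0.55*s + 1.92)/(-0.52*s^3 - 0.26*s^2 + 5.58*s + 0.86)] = (0.0416*s^4 - 0.572*s^3 + 3.2986*s^2 + 1.136*s - 11.1866)/(0.2704*s^6 + 0.2704*s^5 - 5.7356*s^4 - 3.796*s^3 + 30.6892*s^2 + 9.5976*s + 0.7396)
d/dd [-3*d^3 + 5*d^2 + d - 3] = -9*d^2 + 10*d + 1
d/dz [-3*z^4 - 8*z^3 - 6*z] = -12*z^3 - 24*z^2 - 6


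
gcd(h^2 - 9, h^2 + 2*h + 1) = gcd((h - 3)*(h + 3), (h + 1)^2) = 1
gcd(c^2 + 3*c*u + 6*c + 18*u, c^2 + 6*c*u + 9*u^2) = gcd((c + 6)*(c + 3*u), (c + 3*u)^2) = c + 3*u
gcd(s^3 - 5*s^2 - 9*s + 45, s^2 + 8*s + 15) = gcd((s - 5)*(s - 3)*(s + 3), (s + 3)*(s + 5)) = s + 3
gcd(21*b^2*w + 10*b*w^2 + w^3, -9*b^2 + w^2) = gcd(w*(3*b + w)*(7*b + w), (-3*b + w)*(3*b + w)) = 3*b + w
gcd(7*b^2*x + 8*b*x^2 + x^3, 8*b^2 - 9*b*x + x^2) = 1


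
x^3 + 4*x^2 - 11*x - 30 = (x - 3)*(x + 2)*(x + 5)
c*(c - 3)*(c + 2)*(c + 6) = c^4 + 5*c^3 - 12*c^2 - 36*c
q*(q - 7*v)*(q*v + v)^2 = q^4*v^2 - 7*q^3*v^3 + 2*q^3*v^2 - 14*q^2*v^3 + q^2*v^2 - 7*q*v^3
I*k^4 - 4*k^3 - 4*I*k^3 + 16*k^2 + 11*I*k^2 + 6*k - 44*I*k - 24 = (k - 4)*(k - I)*(k + 6*I)*(I*k + 1)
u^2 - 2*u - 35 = (u - 7)*(u + 5)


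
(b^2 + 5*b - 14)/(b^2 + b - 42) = (b - 2)/(b - 6)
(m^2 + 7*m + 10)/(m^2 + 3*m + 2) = (m + 5)/(m + 1)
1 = 1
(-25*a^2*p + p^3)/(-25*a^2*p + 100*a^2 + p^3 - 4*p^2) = p/(p - 4)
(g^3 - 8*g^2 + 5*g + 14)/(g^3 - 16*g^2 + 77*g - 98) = (g + 1)/(g - 7)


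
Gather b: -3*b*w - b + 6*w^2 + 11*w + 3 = b*(-3*w - 1) + 6*w^2 + 11*w + 3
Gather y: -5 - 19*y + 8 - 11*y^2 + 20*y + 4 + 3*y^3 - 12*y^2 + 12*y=3*y^3 - 23*y^2 + 13*y + 7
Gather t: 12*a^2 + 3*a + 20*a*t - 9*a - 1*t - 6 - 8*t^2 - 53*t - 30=12*a^2 - 6*a - 8*t^2 + t*(20*a - 54) - 36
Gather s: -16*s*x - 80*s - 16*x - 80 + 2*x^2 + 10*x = s*(-16*x - 80) + 2*x^2 - 6*x - 80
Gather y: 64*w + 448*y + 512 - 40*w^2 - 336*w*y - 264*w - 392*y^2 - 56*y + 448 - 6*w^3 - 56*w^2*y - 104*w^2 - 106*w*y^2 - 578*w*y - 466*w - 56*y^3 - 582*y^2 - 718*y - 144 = -6*w^3 - 144*w^2 - 666*w - 56*y^3 + y^2*(-106*w - 974) + y*(-56*w^2 - 914*w - 326) + 816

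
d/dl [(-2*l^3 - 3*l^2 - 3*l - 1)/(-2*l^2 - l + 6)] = (4*l^4 + 4*l^3 - 39*l^2 - 40*l - 19)/(4*l^4 + 4*l^3 - 23*l^2 - 12*l + 36)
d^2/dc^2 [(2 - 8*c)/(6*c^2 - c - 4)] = 4*((4*c - 1)*(12*c - 1)^2 + 2*(36*c - 5)*(-6*c^2 + c + 4))/(-6*c^2 + c + 4)^3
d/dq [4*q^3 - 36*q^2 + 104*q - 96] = 12*q^2 - 72*q + 104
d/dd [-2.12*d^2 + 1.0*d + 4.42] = 1.0 - 4.24*d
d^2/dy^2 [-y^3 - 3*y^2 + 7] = -6*y - 6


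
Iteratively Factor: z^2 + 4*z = (z + 4)*(z)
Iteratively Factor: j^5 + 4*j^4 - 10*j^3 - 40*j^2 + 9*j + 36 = (j - 1)*(j^4 + 5*j^3 - 5*j^2 - 45*j - 36) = (j - 1)*(j + 1)*(j^3 + 4*j^2 - 9*j - 36) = (j - 1)*(j + 1)*(j + 3)*(j^2 + j - 12) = (j - 3)*(j - 1)*(j + 1)*(j + 3)*(j + 4)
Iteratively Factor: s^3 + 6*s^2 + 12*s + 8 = (s + 2)*(s^2 + 4*s + 4) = (s + 2)^2*(s + 2)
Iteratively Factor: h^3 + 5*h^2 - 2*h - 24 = (h - 2)*(h^2 + 7*h + 12) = (h - 2)*(h + 3)*(h + 4)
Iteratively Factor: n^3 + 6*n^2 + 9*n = (n)*(n^2 + 6*n + 9) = n*(n + 3)*(n + 3)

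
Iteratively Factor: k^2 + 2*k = (k + 2)*(k)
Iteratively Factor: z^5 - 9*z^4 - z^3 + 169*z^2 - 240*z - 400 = (z - 5)*(z^4 - 4*z^3 - 21*z^2 + 64*z + 80) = (z - 5)*(z + 1)*(z^3 - 5*z^2 - 16*z + 80) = (z - 5)^2*(z + 1)*(z^2 - 16) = (z - 5)^2*(z + 1)*(z + 4)*(z - 4)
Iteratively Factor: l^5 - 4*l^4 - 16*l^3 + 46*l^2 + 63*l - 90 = (l - 5)*(l^4 + l^3 - 11*l^2 - 9*l + 18) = (l - 5)*(l + 3)*(l^3 - 2*l^2 - 5*l + 6) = (l - 5)*(l - 1)*(l + 3)*(l^2 - l - 6) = (l - 5)*(l - 3)*(l - 1)*(l + 3)*(l + 2)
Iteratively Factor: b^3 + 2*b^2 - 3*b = (b)*(b^2 + 2*b - 3) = b*(b + 3)*(b - 1)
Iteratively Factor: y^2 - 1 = (y + 1)*(y - 1)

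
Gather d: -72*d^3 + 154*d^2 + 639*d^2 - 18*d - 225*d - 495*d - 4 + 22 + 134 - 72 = -72*d^3 + 793*d^2 - 738*d + 80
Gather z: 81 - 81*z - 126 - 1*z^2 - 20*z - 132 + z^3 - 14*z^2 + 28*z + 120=z^3 - 15*z^2 - 73*z - 57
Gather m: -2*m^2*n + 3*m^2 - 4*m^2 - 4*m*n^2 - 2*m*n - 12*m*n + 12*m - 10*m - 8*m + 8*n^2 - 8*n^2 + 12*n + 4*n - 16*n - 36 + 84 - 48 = m^2*(-2*n - 1) + m*(-4*n^2 - 14*n - 6)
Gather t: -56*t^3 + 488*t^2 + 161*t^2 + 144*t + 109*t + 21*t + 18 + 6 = -56*t^3 + 649*t^2 + 274*t + 24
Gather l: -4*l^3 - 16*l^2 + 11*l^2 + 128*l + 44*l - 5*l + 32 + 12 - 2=-4*l^3 - 5*l^2 + 167*l + 42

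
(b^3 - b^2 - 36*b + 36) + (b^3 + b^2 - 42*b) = 2*b^3 - 78*b + 36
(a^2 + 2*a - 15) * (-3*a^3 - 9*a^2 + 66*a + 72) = -3*a^5 - 15*a^4 + 93*a^3 + 339*a^2 - 846*a - 1080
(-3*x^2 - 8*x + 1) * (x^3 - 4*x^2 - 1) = -3*x^5 + 4*x^4 + 33*x^3 - x^2 + 8*x - 1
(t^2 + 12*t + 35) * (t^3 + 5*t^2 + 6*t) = t^5 + 17*t^4 + 101*t^3 + 247*t^2 + 210*t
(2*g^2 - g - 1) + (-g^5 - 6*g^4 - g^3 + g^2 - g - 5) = -g^5 - 6*g^4 - g^3 + 3*g^2 - 2*g - 6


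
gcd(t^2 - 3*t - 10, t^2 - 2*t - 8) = t + 2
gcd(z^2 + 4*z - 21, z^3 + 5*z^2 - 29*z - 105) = z + 7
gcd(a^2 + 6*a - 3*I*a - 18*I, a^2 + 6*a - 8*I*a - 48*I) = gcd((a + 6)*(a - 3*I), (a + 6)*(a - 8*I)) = a + 6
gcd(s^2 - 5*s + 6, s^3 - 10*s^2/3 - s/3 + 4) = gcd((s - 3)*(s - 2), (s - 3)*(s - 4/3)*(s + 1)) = s - 3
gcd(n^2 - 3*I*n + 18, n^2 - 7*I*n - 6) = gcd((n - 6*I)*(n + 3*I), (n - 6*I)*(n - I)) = n - 6*I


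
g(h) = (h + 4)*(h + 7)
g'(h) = 2*h + 11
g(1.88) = 52.21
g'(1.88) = 14.76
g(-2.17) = 8.84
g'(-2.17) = 6.66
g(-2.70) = 5.59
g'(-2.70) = 5.60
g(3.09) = 71.54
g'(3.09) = 17.18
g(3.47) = 78.21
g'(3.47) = 17.94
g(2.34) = 59.22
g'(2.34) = 15.68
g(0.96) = 39.48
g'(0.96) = 12.92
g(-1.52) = 13.59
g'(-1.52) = 7.96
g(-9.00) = 10.00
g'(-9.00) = -7.00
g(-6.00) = -2.00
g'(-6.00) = -1.00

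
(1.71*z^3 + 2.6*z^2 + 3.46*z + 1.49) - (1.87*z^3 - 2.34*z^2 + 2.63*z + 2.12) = -0.16*z^3 + 4.94*z^2 + 0.83*z - 0.63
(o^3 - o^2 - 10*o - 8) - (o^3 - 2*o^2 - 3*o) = o^2 - 7*o - 8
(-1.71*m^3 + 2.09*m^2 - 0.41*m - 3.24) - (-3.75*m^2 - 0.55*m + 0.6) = -1.71*m^3 + 5.84*m^2 + 0.14*m - 3.84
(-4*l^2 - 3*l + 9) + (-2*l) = -4*l^2 - 5*l + 9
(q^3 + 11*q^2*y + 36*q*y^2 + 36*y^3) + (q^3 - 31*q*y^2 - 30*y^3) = 2*q^3 + 11*q^2*y + 5*q*y^2 + 6*y^3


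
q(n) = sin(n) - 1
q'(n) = cos(n)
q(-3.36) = -0.78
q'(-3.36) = -0.98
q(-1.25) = -1.95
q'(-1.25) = 0.32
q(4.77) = -2.00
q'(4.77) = 0.06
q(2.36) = -0.30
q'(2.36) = -0.71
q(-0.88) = -1.77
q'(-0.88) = 0.64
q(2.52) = -0.42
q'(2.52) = -0.81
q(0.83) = -0.26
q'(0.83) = 0.67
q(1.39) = -0.02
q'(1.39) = 0.18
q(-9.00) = -1.41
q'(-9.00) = -0.91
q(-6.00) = -0.72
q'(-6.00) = 0.96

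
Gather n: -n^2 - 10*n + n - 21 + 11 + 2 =-n^2 - 9*n - 8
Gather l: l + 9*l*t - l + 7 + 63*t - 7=9*l*t + 63*t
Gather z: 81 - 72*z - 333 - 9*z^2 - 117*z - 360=-9*z^2 - 189*z - 612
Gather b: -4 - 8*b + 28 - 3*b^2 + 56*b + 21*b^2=18*b^2 + 48*b + 24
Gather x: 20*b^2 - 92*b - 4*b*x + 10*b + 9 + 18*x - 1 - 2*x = 20*b^2 - 82*b + x*(16 - 4*b) + 8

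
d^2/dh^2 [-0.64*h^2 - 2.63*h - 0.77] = -1.28000000000000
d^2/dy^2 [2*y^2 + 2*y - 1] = 4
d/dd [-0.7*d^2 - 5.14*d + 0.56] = -1.4*d - 5.14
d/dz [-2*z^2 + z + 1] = 1 - 4*z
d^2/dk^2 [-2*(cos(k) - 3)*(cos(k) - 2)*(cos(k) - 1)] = 47*cos(k)/2 - 24*cos(2*k) + 9*cos(3*k)/2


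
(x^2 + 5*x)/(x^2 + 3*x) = (x + 5)/(x + 3)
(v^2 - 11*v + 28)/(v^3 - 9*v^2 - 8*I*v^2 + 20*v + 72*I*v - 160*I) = (v - 7)/(v^2 - v*(5 + 8*I) + 40*I)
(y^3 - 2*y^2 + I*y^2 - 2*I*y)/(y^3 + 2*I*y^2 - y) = (y - 2)/(y + I)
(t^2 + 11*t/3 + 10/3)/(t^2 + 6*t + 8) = (t + 5/3)/(t + 4)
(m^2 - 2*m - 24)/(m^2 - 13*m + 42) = (m + 4)/(m - 7)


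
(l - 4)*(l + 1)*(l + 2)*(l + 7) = l^4 + 6*l^3 - 17*l^2 - 78*l - 56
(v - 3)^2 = v^2 - 6*v + 9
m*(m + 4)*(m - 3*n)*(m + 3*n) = m^4 + 4*m^3 - 9*m^2*n^2 - 36*m*n^2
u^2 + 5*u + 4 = (u + 1)*(u + 4)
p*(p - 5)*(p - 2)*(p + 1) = p^4 - 6*p^3 + 3*p^2 + 10*p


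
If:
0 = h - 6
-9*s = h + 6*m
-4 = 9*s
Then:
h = 6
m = -1/3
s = -4/9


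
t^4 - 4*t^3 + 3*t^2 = t^2*(t - 3)*(t - 1)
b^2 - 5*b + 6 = (b - 3)*(b - 2)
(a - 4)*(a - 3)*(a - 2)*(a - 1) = a^4 - 10*a^3 + 35*a^2 - 50*a + 24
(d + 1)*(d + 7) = d^2 + 8*d + 7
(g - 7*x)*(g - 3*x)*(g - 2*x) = g^3 - 12*g^2*x + 41*g*x^2 - 42*x^3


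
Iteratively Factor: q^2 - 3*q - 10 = (q - 5)*(q + 2)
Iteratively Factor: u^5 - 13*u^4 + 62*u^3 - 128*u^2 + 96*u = (u)*(u^4 - 13*u^3 + 62*u^2 - 128*u + 96) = u*(u - 4)*(u^3 - 9*u^2 + 26*u - 24) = u*(u - 4)^2*(u^2 - 5*u + 6) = u*(u - 4)^2*(u - 3)*(u - 2)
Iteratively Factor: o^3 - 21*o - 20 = (o - 5)*(o^2 + 5*o + 4) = (o - 5)*(o + 1)*(o + 4)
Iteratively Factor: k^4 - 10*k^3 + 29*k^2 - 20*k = (k - 1)*(k^3 - 9*k^2 + 20*k) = (k - 5)*(k - 1)*(k^2 - 4*k) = k*(k - 5)*(k - 1)*(k - 4)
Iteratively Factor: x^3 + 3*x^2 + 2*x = (x + 2)*(x^2 + x) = (x + 1)*(x + 2)*(x)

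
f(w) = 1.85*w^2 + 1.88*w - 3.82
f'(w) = 3.7*w + 1.88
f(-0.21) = -4.13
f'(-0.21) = 1.10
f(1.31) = 1.82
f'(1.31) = 6.73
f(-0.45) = -4.29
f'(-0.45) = 0.22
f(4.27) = 37.94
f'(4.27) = 17.68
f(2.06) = 7.90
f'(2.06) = 9.50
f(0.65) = -1.82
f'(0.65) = 4.28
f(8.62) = 149.85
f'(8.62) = 33.77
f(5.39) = 60.06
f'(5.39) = 21.82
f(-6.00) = 51.50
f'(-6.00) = -20.32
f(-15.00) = 384.23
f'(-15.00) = -53.62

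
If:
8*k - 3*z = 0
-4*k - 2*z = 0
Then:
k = 0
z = 0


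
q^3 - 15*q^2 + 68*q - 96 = (q - 8)*(q - 4)*(q - 3)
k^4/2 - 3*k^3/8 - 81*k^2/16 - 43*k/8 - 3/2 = (k/2 + 1)*(k - 4)*(k + 1/2)*(k + 3/4)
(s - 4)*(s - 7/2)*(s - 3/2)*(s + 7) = s^4 - 2*s^3 - 151*s^2/4 + 623*s/4 - 147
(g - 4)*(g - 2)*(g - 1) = g^3 - 7*g^2 + 14*g - 8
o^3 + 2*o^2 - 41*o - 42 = (o - 6)*(o + 1)*(o + 7)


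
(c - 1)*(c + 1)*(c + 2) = c^3 + 2*c^2 - c - 2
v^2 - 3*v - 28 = (v - 7)*(v + 4)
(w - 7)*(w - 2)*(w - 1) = w^3 - 10*w^2 + 23*w - 14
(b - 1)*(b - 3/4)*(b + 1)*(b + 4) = b^4 + 13*b^3/4 - 4*b^2 - 13*b/4 + 3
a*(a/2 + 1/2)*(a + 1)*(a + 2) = a^4/2 + 2*a^3 + 5*a^2/2 + a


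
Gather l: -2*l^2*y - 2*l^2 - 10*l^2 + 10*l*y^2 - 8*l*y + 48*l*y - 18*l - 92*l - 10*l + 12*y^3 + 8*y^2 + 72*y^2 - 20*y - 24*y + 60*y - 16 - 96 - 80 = l^2*(-2*y - 12) + l*(10*y^2 + 40*y - 120) + 12*y^3 + 80*y^2 + 16*y - 192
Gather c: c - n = c - n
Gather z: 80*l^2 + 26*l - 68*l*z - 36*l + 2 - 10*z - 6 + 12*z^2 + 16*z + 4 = 80*l^2 - 10*l + 12*z^2 + z*(6 - 68*l)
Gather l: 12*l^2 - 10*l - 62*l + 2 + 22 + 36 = 12*l^2 - 72*l + 60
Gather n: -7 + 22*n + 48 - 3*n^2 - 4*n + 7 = -3*n^2 + 18*n + 48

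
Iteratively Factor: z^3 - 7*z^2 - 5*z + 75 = (z - 5)*(z^2 - 2*z - 15) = (z - 5)^2*(z + 3)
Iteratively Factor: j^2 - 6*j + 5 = (j - 5)*(j - 1)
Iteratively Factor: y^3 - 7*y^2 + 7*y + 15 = (y + 1)*(y^2 - 8*y + 15) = (y - 5)*(y + 1)*(y - 3)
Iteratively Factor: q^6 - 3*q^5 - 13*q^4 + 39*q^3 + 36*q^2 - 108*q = (q - 3)*(q^5 - 13*q^3 + 36*q) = (q - 3)^2*(q^4 + 3*q^3 - 4*q^2 - 12*q) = (q - 3)^2*(q - 2)*(q^3 + 5*q^2 + 6*q) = (q - 3)^2*(q - 2)*(q + 2)*(q^2 + 3*q) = (q - 3)^2*(q - 2)*(q + 2)*(q + 3)*(q)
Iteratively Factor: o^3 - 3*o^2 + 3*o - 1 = (o - 1)*(o^2 - 2*o + 1) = (o - 1)^2*(o - 1)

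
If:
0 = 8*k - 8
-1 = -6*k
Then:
No Solution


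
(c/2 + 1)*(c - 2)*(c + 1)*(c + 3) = c^4/2 + 2*c^3 - c^2/2 - 8*c - 6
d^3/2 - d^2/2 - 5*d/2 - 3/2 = (d/2 + 1/2)*(d - 3)*(d + 1)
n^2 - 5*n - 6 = (n - 6)*(n + 1)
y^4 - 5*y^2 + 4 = (y - 2)*(y - 1)*(y + 1)*(y + 2)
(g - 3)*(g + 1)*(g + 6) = g^3 + 4*g^2 - 15*g - 18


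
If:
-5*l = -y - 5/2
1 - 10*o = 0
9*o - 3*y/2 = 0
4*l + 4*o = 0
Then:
No Solution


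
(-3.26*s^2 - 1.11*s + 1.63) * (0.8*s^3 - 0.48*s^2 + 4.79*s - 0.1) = -2.608*s^5 + 0.6768*s^4 - 13.7786*s^3 - 5.7733*s^2 + 7.9187*s - 0.163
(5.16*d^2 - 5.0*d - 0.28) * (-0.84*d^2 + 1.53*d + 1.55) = -4.3344*d^4 + 12.0948*d^3 + 0.5832*d^2 - 8.1784*d - 0.434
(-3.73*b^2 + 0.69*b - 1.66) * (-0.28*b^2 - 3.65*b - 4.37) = 1.0444*b^4 + 13.4213*b^3 + 14.2464*b^2 + 3.0437*b + 7.2542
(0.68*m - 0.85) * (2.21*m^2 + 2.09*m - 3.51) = 1.5028*m^3 - 0.4573*m^2 - 4.1633*m + 2.9835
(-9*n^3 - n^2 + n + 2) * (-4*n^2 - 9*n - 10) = 36*n^5 + 85*n^4 + 95*n^3 - 7*n^2 - 28*n - 20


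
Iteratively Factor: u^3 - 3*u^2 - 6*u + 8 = (u - 1)*(u^2 - 2*u - 8) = (u - 4)*(u - 1)*(u + 2)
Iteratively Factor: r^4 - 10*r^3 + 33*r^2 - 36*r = (r - 3)*(r^3 - 7*r^2 + 12*r) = (r - 3)^2*(r^2 - 4*r) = (r - 4)*(r - 3)^2*(r)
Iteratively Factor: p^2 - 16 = (p - 4)*(p + 4)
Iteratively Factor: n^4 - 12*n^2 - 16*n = (n)*(n^3 - 12*n - 16) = n*(n + 2)*(n^2 - 2*n - 8) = n*(n + 2)^2*(n - 4)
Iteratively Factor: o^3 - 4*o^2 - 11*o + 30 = (o - 2)*(o^2 - 2*o - 15) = (o - 5)*(o - 2)*(o + 3)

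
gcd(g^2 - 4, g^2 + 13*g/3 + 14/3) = g + 2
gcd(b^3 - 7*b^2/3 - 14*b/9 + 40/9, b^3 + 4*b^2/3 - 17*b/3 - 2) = b - 2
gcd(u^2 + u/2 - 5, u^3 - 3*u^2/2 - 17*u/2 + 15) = u - 2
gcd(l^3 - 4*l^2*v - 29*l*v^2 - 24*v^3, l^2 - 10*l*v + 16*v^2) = -l + 8*v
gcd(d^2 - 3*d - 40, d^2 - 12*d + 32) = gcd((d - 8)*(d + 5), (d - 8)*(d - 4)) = d - 8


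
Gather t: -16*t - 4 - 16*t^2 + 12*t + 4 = -16*t^2 - 4*t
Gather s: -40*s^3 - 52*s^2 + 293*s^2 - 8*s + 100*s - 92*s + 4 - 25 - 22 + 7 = -40*s^3 + 241*s^2 - 36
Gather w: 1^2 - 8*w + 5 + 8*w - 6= 0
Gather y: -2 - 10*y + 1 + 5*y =-5*y - 1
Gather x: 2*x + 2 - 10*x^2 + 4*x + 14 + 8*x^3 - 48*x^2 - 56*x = 8*x^3 - 58*x^2 - 50*x + 16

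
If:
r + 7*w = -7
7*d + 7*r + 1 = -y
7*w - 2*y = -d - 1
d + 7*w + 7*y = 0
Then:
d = 191/63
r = -67/21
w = -80/147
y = 1/9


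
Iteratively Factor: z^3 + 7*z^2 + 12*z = (z)*(z^2 + 7*z + 12) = z*(z + 4)*(z + 3)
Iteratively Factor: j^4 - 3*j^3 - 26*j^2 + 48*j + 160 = (j + 4)*(j^3 - 7*j^2 + 2*j + 40) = (j - 5)*(j + 4)*(j^2 - 2*j - 8) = (j - 5)*(j + 2)*(j + 4)*(j - 4)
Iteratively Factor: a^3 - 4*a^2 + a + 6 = (a - 3)*(a^2 - a - 2) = (a - 3)*(a - 2)*(a + 1)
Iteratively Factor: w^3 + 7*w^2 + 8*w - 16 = (w - 1)*(w^2 + 8*w + 16) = (w - 1)*(w + 4)*(w + 4)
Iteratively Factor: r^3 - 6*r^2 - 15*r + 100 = (r - 5)*(r^2 - r - 20) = (r - 5)*(r + 4)*(r - 5)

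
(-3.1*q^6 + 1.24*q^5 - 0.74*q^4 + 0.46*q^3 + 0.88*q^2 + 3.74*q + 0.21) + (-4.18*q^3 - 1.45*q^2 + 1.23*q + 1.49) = -3.1*q^6 + 1.24*q^5 - 0.74*q^4 - 3.72*q^3 - 0.57*q^2 + 4.97*q + 1.7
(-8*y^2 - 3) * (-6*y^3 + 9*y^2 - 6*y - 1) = 48*y^5 - 72*y^4 + 66*y^3 - 19*y^2 + 18*y + 3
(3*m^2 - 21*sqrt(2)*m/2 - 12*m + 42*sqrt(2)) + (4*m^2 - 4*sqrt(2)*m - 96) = 7*m^2 - 29*sqrt(2)*m/2 - 12*m - 96 + 42*sqrt(2)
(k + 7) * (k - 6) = k^2 + k - 42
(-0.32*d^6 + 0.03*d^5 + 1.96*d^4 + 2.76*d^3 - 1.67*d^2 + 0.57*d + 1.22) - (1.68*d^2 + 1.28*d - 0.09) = -0.32*d^6 + 0.03*d^5 + 1.96*d^4 + 2.76*d^3 - 3.35*d^2 - 0.71*d + 1.31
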